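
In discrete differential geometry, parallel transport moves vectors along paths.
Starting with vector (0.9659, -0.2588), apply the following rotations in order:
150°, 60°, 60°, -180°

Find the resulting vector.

Total rotation: 150° + 60° + 60° + (-180°) = 90°. Final vector: (0.2588, 0.9659)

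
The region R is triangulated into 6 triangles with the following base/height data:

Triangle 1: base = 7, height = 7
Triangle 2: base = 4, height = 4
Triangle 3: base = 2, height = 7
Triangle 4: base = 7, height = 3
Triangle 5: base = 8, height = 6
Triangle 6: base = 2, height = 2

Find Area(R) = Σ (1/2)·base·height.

(1/2)×7×7 + (1/2)×4×4 + (1/2)×2×7 + (1/2)×7×3 + (1/2)×8×6 + (1/2)×2×2 = 76.0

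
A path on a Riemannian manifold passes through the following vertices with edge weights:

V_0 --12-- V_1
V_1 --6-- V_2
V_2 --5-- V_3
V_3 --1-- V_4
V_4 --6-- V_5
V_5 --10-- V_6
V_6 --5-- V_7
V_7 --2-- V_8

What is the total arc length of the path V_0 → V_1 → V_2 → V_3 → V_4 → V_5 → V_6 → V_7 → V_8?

Arc length = 12 + 6 + 5 + 1 + 6 + 10 + 5 + 2 = 47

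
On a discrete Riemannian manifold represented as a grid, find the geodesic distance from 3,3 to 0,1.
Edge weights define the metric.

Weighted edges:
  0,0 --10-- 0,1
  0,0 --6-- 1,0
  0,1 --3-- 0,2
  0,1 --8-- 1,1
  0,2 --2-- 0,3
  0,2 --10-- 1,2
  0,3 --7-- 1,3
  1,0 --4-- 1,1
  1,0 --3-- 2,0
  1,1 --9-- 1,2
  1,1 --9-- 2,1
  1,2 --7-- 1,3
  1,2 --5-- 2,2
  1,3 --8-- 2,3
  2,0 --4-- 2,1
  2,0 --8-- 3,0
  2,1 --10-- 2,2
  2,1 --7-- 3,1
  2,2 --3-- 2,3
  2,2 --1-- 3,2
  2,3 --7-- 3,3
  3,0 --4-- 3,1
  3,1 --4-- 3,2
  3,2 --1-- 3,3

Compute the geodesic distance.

Shortest path: 3,3 → 3,2 → 2,2 → 1,2 → 0,2 → 0,1, total weight = 20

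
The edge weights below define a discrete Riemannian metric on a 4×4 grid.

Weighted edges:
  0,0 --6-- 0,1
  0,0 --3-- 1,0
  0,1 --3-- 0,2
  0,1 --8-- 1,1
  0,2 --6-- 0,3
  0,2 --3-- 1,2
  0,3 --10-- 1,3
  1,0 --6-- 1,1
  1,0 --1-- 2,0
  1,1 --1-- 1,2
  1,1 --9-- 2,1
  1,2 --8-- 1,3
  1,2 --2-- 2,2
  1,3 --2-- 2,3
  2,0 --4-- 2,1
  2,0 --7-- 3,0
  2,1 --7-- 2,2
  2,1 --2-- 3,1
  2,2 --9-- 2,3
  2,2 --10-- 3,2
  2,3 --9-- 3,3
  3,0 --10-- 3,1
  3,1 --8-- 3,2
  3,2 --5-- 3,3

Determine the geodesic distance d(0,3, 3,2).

Shortest path: 0,3 → 0,2 → 1,2 → 2,2 → 3,2, total weight = 21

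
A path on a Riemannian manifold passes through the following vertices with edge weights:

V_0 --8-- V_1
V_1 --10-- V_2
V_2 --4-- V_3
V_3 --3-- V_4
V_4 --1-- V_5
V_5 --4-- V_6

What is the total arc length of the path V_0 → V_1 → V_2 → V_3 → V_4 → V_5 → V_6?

Arc length = 8 + 10 + 4 + 3 + 1 + 4 = 30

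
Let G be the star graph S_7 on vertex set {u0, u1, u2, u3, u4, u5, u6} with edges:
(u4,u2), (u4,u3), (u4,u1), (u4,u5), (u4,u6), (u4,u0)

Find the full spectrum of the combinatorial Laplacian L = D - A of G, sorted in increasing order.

The star S_7 is the complete bipartite graph K_{1,6} (one hub of degree 6, 6 leaves of degree 1). The Laplacian spectrum of K_{p,q} is 0, p (multiplicity q−1), q (multiplicity p−1), p+q. With p = 1, q = 6: 0 once, 1 with multiplicity 5, and 7 once. (Check: trace L = sum of degrees = 12 = 5·1 + 7.)
Laplacian eigenvalues (increasing order): [0.0, 1.0, 1.0, 1.0, 1.0, 1.0, 7.0]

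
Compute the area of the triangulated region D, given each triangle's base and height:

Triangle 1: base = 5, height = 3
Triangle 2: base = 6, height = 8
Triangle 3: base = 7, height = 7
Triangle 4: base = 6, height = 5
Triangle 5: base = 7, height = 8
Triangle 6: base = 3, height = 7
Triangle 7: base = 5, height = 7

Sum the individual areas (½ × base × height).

(1/2)×5×3 + (1/2)×6×8 + (1/2)×7×7 + (1/2)×6×5 + (1/2)×7×8 + (1/2)×3×7 + (1/2)×5×7 = 127.0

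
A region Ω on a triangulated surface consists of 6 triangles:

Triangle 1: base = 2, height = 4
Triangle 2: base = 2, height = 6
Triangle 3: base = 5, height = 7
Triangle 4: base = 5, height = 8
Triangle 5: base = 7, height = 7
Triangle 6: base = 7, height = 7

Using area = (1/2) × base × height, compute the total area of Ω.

(1/2)×2×4 + (1/2)×2×6 + (1/2)×5×7 + (1/2)×5×8 + (1/2)×7×7 + (1/2)×7×7 = 96.5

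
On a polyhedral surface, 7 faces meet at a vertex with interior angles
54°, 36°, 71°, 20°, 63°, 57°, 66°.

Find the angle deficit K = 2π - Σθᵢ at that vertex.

Sum of angles = 367°. K = 360° - 367° = -7° = -7π/180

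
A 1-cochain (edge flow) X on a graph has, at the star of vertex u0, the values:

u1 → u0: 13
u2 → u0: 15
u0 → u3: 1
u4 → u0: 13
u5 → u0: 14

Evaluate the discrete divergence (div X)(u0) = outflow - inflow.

Divergence = sum of outgoing flows = (-13) + (-15) + 1 + (-13) + (-14) = -54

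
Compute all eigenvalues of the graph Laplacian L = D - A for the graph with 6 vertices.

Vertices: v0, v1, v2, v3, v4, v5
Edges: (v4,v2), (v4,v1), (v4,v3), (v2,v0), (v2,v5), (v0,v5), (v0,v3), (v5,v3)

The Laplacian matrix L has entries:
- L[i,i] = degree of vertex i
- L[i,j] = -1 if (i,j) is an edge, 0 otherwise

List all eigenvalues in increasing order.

Degrees: deg(v0) = 3, deg(v1) = 1, deg(v2) = 3, deg(v3) = 3, deg(v4) = 3, deg(v5) = 3.
L = D − A with rows/columns ordered (v0, v1, v2, v3, v4, v5):
  [ 3,  0, -1, -1,  0, -1]
  [ 0,  1,  0,  0, -1,  0]
  [-1,  0,  3,  0, -1, -1]
  [-1,  0,  0,  3, -1, -1]
  [ 0, -1, -1, -1,  3,  0]
  [-1,  0, -1, -1,  0,  3]
Characteristic polynomial: det(λI − L) = λ(λ² − 6λ + 4)(λ − 3)²(λ − 4).
Roots: λ = 0; (λ² − 6λ + 4) = 0 ⇒ λ = 3 ± √5 ≈ 0.7639, 5.2361; (λ − 3) = 0 ⇒ λ = 3 (multiplicity 2); (λ − 4) = 0 ⇒ λ = 4.
(Check: the roots sum (with multiplicity) to 16, matching trace L = Σdeg = 2·8 = 16.)
Laplacian eigenvalues (increasing order): [0.0, 0.7639, 3.0, 3.0, 4.0, 5.2361]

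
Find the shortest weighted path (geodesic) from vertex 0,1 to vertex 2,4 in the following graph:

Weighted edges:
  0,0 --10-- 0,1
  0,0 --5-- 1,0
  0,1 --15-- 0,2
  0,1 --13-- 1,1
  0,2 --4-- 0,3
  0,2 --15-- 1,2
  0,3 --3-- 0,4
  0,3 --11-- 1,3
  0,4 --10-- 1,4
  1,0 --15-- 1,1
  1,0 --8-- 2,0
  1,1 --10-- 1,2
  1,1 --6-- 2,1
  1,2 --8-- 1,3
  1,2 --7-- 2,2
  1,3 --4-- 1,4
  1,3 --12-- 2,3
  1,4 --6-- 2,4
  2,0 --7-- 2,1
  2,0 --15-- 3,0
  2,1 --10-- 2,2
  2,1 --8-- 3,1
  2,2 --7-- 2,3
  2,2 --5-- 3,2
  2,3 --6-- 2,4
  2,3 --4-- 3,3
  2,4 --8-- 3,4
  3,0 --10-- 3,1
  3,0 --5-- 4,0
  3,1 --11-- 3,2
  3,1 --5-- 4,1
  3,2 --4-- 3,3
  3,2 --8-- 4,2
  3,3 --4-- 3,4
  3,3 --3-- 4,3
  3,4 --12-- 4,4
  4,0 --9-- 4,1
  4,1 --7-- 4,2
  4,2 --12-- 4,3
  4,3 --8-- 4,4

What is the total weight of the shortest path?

Shortest path: 0,1 → 0,2 → 0,3 → 0,4 → 1,4 → 2,4, total weight = 38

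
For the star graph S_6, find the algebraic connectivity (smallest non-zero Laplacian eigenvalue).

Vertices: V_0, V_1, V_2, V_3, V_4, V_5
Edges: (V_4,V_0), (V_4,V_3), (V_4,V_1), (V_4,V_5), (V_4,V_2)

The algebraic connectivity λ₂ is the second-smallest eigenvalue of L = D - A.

The star S_6 is the complete bipartite graph K_{1,5} (one hub of degree 5, 5 leaves of degree 1). The Laplacian spectrum of K_{p,q} is 0, p (multiplicity q−1), q (multiplicity p−1), p+q. With p = 1, q = 5: 0 once, 1 with multiplicity 4, and 6 once. (Check: trace L = sum of degrees = 10 = 4·1 + 6.)
Laplacian eigenvalues: [0.0, 1.0, 1.0, 1.0, 1.0, 6.0]. Algebraic connectivity (smallest non-zero eigenvalue) = 1.0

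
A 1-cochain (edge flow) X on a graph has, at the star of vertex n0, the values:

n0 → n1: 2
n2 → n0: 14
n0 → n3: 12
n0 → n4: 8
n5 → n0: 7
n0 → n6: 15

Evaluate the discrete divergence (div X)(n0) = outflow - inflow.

Divergence = sum of outgoing flows = 2 + (-14) + 12 + 8 + (-7) + 15 = 16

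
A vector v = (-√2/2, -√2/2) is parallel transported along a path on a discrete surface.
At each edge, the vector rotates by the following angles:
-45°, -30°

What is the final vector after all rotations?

Total rotation: (-45°) + (-30°) = -75°. Final vector: (-0.8660, 0.5000)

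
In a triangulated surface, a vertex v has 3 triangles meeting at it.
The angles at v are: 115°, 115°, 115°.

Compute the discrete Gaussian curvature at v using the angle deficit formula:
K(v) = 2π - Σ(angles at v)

Sum of angles = 345°. K = 360° - 345° = 15° = π/12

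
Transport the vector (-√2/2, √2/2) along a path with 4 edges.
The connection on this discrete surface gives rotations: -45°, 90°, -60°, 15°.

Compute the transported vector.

Total rotation: (-45°) + 90° + (-60°) + 15° = 0°. Final vector: (-0.7071, 0.7071)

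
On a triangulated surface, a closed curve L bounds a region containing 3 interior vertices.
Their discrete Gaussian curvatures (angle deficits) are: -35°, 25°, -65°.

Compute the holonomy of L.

Holonomy = total enclosed curvature = (-35°) + 25° + (-65°) = -75°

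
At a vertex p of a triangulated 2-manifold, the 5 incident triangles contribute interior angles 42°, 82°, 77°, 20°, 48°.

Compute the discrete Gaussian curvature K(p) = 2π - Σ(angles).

Sum of angles = 269°. K = 360° - 269° = 91° = 91π/180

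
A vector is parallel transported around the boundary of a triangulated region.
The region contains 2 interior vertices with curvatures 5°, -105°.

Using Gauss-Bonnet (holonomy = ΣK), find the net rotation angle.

Holonomy = total enclosed curvature = 5° + (-105°) = -100°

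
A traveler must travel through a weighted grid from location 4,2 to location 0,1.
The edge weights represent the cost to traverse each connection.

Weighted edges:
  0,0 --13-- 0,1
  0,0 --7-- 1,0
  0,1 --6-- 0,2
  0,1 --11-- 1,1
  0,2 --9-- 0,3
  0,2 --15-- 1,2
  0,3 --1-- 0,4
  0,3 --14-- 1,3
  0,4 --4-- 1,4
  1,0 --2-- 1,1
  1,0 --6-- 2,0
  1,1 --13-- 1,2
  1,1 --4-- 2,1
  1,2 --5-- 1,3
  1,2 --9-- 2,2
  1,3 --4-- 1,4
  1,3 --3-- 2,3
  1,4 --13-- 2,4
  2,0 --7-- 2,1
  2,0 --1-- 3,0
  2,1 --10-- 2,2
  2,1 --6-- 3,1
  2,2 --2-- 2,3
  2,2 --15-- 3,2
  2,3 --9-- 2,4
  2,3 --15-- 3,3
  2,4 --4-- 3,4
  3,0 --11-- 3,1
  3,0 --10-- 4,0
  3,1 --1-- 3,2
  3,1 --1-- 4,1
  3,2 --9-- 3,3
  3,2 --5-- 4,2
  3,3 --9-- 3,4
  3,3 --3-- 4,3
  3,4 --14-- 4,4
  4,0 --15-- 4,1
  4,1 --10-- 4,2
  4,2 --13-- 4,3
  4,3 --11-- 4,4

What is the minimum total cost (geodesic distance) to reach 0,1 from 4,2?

Shortest path: 4,2 → 3,2 → 3,1 → 2,1 → 1,1 → 0,1, total weight = 27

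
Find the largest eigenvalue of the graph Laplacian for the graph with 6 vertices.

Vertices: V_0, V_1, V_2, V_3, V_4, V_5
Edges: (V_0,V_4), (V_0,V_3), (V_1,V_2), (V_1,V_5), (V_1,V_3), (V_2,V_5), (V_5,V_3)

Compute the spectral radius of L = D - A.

Degrees: deg(V_0) = 2, deg(V_1) = 3, deg(V_2) = 2, deg(V_3) = 3, deg(V_4) = 1, deg(V_5) = 3.
L = D − A with rows/columns ordered (V_0, V_1, V_2, V_3, V_4, V_5):
  [ 2,  0,  0, -1, -1,  0]
  [ 0,  3, -1, -1,  0, -1]
  [ 0, -1,  2,  0,  0, -1]
  [-1, -1,  0,  3,  0, -1]
  [-1,  0,  0,  0,  1,  0]
  [ 0, -1, -1, -1,  0,  3]
Characteristic polynomial: det(λI − L) = λ(λ² − 5λ + 2)(λ − 2)(λ − 3)(λ − 4).
Roots: λ = 0; (λ² − 5λ + 2) = 0 ⇒ λ = (5 ± √17)/2 ≈ 0.4384, 4.5616; (λ − 2) = 0 ⇒ λ = 2; (λ − 3) = 0 ⇒ λ = 3; (λ − 4) = 0 ⇒ λ = 4.
(Check: the roots sum (with multiplicity) to 14, matching trace L = Σdeg = 2·7 = 14.)
Laplacian eigenvalues: [0.0, 0.4384, 2.0, 3.0, 4.0, 4.5616]. Largest eigenvalue (spectral radius) = 4.5616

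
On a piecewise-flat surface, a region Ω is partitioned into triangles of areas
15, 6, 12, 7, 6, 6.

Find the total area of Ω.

15 + 6 + 12 + 7 + 6 + 6 = 52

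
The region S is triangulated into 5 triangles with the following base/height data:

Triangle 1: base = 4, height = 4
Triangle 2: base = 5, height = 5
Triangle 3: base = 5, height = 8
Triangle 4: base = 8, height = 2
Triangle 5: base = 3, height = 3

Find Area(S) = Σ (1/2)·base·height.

(1/2)×4×4 + (1/2)×5×5 + (1/2)×5×8 + (1/2)×8×2 + (1/2)×3×3 = 53.0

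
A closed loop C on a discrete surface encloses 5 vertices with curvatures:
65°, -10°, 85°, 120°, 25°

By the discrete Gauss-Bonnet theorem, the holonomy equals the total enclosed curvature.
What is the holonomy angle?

Holonomy = total enclosed curvature = 65° + (-10°) + 85° + 120° + 25° = 285°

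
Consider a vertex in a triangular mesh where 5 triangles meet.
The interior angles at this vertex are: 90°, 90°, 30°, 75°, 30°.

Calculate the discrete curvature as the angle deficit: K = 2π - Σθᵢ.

Sum of angles = 315°. K = 360° - 315° = 45°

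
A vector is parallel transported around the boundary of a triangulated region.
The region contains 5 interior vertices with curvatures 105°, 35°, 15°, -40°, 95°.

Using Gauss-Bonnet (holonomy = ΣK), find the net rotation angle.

Holonomy = total enclosed curvature = 105° + 35° + 15° + (-40°) + 95° = 210°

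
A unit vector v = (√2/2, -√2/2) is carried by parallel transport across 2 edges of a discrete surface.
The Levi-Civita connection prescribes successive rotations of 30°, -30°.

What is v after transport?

Total rotation: 30° + (-30°) = 0°. Final vector: (0.7071, -0.7071)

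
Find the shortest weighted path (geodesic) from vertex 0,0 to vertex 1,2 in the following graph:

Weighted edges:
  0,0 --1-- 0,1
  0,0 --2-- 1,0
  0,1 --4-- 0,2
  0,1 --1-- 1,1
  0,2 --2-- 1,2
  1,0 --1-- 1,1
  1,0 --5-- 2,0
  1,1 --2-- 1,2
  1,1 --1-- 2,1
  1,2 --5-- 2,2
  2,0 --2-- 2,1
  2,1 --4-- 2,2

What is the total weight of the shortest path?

Shortest path: 0,0 → 0,1 → 1,1 → 1,2, total weight = 4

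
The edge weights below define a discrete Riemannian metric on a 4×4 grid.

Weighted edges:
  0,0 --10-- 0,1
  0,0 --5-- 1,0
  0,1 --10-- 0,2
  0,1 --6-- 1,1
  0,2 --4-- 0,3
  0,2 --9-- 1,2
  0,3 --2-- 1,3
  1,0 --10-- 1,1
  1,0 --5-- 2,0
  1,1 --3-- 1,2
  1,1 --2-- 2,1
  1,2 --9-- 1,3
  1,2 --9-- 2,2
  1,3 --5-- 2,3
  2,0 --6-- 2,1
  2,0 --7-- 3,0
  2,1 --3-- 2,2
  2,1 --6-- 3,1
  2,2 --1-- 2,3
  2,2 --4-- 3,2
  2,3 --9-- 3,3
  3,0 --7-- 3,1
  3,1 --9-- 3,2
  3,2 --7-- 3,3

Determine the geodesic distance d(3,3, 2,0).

Shortest path: 3,3 → 2,3 → 2,2 → 2,1 → 2,0, total weight = 19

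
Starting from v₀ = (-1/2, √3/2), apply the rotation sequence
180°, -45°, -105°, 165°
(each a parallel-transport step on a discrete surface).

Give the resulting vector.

Total rotation: 180° + (-45°) + (-105°) + 165° = 195° ≡ -165° (mod 360°). Final vector: (0.7071, -0.7071)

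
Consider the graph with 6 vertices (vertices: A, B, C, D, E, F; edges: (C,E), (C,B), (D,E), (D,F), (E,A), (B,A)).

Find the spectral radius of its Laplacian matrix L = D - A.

Degrees: deg(A) = 2, deg(B) = 2, deg(C) = 2, deg(D) = 2, deg(E) = 3, deg(F) = 1.
L = D − A with rows/columns ordered (A, B, C, D, E, F):
  [ 2, -1,  0,  0, -1,  0]
  [-1,  2, -1,  0,  0,  0]
  [ 0, -1,  2,  0, -1,  0]
  [ 0,  0,  0,  2, -1, -1]
  [-1,  0, -1, -1,  3,  0]
  [ 0,  0,  0, -1,  0,  1]
Characteristic polynomial: det(λI − L) = λ(λ² − 5λ + 2)(λ − 2)²(λ − 3).
Roots: λ = 0; (λ² − 5λ + 2) = 0 ⇒ λ = (5 ± √17)/2 ≈ 0.4384, 4.5616; (λ − 2) = 0 ⇒ λ = 2 (multiplicity 2); (λ − 3) = 0 ⇒ λ = 3.
(Check: the roots sum (with multiplicity) to 12, matching trace L = Σdeg = 2·6 = 12.)
Laplacian eigenvalues: [0.0, 0.4384, 2.0, 2.0, 3.0, 4.5616]. Largest eigenvalue (spectral radius) = 4.5616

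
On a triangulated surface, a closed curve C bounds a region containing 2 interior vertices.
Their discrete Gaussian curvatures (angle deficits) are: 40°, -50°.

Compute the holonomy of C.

Holonomy = total enclosed curvature = 40° + (-50°) = -10°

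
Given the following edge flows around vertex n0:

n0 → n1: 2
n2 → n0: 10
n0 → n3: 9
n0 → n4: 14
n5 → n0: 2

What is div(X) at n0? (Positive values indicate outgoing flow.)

Divergence = sum of outgoing flows = 2 + (-10) + 9 + 14 + (-2) = 13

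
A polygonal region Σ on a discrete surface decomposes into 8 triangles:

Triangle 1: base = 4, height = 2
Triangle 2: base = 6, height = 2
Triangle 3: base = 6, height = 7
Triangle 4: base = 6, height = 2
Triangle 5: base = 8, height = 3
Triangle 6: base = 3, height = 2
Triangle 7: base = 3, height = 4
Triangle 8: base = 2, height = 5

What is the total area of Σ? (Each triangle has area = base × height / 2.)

(1/2)×4×2 + (1/2)×6×2 + (1/2)×6×7 + (1/2)×6×2 + (1/2)×8×3 + (1/2)×3×2 + (1/2)×3×4 + (1/2)×2×5 = 63.0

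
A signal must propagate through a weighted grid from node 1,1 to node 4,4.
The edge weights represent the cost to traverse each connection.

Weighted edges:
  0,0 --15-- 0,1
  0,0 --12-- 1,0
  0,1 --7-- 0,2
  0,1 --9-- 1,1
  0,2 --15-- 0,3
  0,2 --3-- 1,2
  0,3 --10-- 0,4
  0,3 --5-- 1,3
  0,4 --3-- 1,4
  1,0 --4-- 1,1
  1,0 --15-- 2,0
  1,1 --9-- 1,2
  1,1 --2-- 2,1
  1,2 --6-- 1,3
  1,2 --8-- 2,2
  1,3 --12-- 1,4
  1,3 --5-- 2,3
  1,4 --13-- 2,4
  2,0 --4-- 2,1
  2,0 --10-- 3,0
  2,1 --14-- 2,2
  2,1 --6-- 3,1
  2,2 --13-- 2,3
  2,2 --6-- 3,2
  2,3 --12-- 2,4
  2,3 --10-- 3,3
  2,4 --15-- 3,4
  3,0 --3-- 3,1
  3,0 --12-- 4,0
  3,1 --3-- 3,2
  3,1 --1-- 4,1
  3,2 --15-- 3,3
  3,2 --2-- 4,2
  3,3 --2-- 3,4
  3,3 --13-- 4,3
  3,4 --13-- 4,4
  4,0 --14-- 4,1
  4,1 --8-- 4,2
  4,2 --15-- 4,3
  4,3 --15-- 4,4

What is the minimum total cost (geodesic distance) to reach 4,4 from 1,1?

Shortest path: 1,1 → 2,1 → 3,1 → 3,2 → 3,3 → 3,4 → 4,4, total weight = 41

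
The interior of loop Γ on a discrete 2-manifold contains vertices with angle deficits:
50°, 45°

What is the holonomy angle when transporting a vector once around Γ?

Holonomy = total enclosed curvature = 50° + 45° = 95°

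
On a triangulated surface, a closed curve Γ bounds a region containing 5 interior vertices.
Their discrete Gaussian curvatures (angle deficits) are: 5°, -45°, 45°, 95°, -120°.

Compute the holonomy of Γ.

Holonomy = total enclosed curvature = 5° + (-45°) + 45° + 95° + (-120°) = -20°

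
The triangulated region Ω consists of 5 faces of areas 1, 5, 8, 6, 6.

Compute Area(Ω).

1 + 5 + 8 + 6 + 6 = 26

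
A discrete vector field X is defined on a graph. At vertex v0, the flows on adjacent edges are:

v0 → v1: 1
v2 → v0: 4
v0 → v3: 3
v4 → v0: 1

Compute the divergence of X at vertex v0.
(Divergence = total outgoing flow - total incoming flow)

Divergence = sum of outgoing flows = 1 + (-4) + 3 + (-1) = -1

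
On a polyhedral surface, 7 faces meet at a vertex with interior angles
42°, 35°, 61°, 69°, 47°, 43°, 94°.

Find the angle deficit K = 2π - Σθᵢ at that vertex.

Sum of angles = 391°. K = 360° - 391° = -31° = -31π/180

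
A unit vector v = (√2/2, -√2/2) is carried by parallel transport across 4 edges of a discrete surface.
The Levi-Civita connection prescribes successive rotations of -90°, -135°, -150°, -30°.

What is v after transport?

Total rotation: (-90°) + (-135°) + (-150°) + (-30°) = -405° ≡ -45° (mod 360°). Final vector: (0, -1)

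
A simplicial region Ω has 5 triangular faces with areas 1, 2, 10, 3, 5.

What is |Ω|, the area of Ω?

1 + 2 + 10 + 3 + 5 = 21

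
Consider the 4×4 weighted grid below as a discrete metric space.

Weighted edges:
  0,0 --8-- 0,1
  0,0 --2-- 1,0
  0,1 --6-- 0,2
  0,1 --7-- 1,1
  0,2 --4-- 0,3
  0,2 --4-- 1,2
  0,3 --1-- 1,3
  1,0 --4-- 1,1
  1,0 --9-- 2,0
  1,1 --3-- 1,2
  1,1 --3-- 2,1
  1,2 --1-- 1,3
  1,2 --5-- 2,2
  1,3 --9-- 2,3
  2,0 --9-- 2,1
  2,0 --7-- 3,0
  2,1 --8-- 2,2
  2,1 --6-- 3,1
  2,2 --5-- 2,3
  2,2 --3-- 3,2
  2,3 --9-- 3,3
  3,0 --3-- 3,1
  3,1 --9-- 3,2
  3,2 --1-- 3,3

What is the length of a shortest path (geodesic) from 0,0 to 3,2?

Shortest path: 0,0 → 1,0 → 1,1 → 1,2 → 2,2 → 3,2, total weight = 17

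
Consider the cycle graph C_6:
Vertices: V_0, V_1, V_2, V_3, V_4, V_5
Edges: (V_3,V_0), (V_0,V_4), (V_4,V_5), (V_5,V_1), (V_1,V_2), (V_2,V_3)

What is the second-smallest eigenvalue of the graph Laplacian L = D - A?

The cycle graph C_n has Laplacian eigenvalues λ_k = 2 − 2cos(2πk/n), k = 0, 1, …, n−1. Here n = 6:
k=0: 2 − 2cos(0) = 0.0; k=1: 2 − 2cos(π/3) = 1.0; k=2: 2 − 2cos(2π/3) = 3.0; k=3: 2 − 2cos(π) = 4.0; k=4: 2 − 2cos(4π/3) = 3.0; k=5: 2 − 2cos(5π/3) = 1.0.
Laplacian eigenvalues: [0.0, 1.0, 1.0, 3.0, 3.0, 4.0]. Algebraic connectivity (smallest non-zero eigenvalue) = 1.0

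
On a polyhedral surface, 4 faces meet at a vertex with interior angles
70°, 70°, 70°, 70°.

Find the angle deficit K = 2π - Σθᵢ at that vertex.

Sum of angles = 280°. K = 360° - 280° = 80° = 4π/9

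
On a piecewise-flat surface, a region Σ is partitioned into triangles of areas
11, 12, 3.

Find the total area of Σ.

11 + 12 + 3 = 26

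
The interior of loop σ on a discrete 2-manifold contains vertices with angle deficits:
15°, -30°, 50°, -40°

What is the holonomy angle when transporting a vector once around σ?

Holonomy = total enclosed curvature = 15° + (-30°) + 50° + (-40°) = -5°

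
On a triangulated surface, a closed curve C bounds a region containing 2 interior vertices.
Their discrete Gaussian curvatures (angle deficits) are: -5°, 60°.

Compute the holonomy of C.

Holonomy = total enclosed curvature = (-5°) + 60° = 55°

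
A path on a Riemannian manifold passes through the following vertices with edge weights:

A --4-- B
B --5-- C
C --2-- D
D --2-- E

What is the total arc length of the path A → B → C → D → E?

Arc length = 4 + 5 + 2 + 2 = 13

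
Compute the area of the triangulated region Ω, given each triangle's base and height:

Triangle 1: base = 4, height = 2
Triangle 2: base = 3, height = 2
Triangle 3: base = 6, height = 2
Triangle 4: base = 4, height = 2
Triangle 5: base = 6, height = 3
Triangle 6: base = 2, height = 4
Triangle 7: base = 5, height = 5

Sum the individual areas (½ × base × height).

(1/2)×4×2 + (1/2)×3×2 + (1/2)×6×2 + (1/2)×4×2 + (1/2)×6×3 + (1/2)×2×4 + (1/2)×5×5 = 42.5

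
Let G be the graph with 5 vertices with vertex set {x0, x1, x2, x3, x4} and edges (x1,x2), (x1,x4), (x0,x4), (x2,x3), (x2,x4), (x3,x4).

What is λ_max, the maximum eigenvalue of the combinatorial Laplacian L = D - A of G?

Degrees: deg(x0) = 1, deg(x1) = 2, deg(x2) = 3, deg(x3) = 2, deg(x4) = 4.
L = D − A with rows/columns ordered (x0, x1, x2, x3, x4):
  [ 1,  0,  0,  0, -1]
  [ 0,  2, -1,  0, -1]
  [ 0, -1,  3, -1, -1]
  [ 0,  0, -1,  2, -1]
  [-1, -1, -1, -1,  4]
Characteristic polynomial: det(λI − L) = λ(λ − 1)(λ − 2)(λ − 4)(λ − 5).
Roots: λ = 0; (λ − 1) = 0 ⇒ λ = 1; (λ − 2) = 0 ⇒ λ = 2; (λ − 4) = 0 ⇒ λ = 4; (λ − 5) = 0 ⇒ λ = 5.
(Check: the roots sum (with multiplicity) to 12, matching trace L = Σdeg = 2·6 = 12.)
Laplacian eigenvalues: [0.0, 1.0, 2.0, 4.0, 5.0]. Largest eigenvalue (spectral radius) = 5.0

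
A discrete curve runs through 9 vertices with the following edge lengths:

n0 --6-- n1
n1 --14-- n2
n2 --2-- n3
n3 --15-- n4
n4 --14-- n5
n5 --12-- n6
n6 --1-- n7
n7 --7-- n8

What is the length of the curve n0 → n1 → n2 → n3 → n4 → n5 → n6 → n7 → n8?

Arc length = 6 + 14 + 2 + 15 + 14 + 12 + 1 + 7 = 71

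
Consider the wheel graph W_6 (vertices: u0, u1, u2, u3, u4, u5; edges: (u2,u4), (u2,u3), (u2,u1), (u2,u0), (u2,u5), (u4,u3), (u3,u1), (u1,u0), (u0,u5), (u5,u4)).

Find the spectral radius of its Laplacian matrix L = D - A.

The wheel W_6 is the join K_1 ∨ C_5 (a hub joined to every vertex of a cycle of length 5). For a join G ∨ H (G on p vertices, H on q vertices) the Laplacian spectrum is 0, p+q, the eigenvalues of L(G) other than one 0 each shifted by +q, and the eigenvalues of L(H) other than one 0 each shifted by +p. With G = K_1 (p = 1, nothing left after dropping its 0) and H = C_5 (q = 5, eigenvalues 2 − 2cos(2πk/5), k = 0, …, 4; drop k = 0), the spectrum of W_6 is 0, 6, and 1 + (2 − 2cos(2πk/5)) = 3 − 2cos(2πk/5) for k = 1, …, 4:
k=1: 3 − 2cos(2π/5) = 2.382; k=2: 3 − 2cos(4π/5) = 4.618; k=3: 3 − 2cos(6π/5) = 4.618; k=4: 3 − 2cos(8π/5) = 2.382.
Laplacian eigenvalues: [0.0, 2.382, 2.382, 4.618, 4.618, 6.0]. Largest eigenvalue (spectral radius) = 6.0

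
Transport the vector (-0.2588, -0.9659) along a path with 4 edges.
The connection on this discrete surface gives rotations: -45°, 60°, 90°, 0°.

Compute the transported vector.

Total rotation: (-45°) + 60° + 90° + 0° = 105°. Final vector: (1, 0)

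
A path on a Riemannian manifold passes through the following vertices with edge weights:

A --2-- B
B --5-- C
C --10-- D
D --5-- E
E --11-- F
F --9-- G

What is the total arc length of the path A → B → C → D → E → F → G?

Arc length = 2 + 5 + 10 + 5 + 11 + 9 = 42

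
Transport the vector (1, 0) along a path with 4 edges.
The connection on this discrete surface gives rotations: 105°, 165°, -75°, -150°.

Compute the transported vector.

Total rotation: 105° + 165° + (-75°) + (-150°) = 45°. Final vector: (0.7071, 0.7071)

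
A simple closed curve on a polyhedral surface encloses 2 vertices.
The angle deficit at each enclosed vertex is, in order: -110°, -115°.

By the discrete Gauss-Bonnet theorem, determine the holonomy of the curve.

Holonomy = total enclosed curvature = (-110°) + (-115°) = -225°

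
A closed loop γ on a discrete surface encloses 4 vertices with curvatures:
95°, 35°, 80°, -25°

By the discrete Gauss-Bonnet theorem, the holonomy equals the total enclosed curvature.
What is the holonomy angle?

Holonomy = total enclosed curvature = 95° + 35° + 80° + (-25°) = 185°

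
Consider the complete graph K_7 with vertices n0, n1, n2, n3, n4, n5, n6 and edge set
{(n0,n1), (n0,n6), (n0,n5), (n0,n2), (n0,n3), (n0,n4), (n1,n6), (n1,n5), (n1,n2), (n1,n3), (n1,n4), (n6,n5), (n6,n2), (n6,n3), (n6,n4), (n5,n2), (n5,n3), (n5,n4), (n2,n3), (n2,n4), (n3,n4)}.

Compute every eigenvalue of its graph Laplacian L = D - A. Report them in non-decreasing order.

For the complete graph K_n, L = nI − J (J = all-ones matrix). J has eigenvalues n (once, eigenvector 𝟙) and 0 (multiplicity n−1), so L has eigenvalues 0 (once) and n (multiplicity n−1). Here n = 7: eigenvalue 0 once and 7 with multiplicity 6.
Laplacian eigenvalues (increasing order): [0.0, 7.0, 7.0, 7.0, 7.0, 7.0, 7.0]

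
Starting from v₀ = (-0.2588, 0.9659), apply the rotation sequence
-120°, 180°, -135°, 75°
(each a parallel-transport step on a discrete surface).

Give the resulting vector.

Total rotation: (-120°) + 180° + (-135°) + 75° = 0°. Final vector: (-0.2588, 0.9659)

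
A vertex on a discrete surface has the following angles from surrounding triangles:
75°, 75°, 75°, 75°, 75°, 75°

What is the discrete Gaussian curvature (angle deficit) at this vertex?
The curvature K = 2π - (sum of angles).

Sum of angles = 450°. K = 360° - 450° = -90°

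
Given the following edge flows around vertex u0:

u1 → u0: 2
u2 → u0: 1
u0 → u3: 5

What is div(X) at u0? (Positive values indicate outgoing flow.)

Divergence = sum of outgoing flows = (-2) + (-1) + 5 = 2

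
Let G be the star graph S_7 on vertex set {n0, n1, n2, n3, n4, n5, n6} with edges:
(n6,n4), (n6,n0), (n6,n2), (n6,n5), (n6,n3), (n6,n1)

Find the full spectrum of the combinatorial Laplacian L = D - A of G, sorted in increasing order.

The star S_7 is the complete bipartite graph K_{1,6} (one hub of degree 6, 6 leaves of degree 1). The Laplacian spectrum of K_{p,q} is 0, p (multiplicity q−1), q (multiplicity p−1), p+q. With p = 1, q = 6: 0 once, 1 with multiplicity 5, and 7 once. (Check: trace L = sum of degrees = 12 = 5·1 + 7.)
Laplacian eigenvalues (increasing order): [0.0, 1.0, 1.0, 1.0, 1.0, 1.0, 7.0]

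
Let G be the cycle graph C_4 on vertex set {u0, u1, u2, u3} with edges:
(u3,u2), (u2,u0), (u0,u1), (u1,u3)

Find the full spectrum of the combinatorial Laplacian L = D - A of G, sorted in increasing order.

The cycle graph C_n has Laplacian eigenvalues λ_k = 2 − 2cos(2πk/n), k = 0, 1, …, n−1. Here n = 4:
k=0: 2 − 2cos(0) = 0.0; k=1: 2 − 2cos(π/2) = 2.0; k=2: 2 − 2cos(π) = 4.0; k=3: 2 − 2cos(3π/2) = 2.0.
Laplacian eigenvalues (increasing order): [0.0, 2.0, 2.0, 4.0]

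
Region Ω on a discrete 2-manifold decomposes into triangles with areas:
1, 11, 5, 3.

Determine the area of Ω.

1 + 11 + 5 + 3 = 20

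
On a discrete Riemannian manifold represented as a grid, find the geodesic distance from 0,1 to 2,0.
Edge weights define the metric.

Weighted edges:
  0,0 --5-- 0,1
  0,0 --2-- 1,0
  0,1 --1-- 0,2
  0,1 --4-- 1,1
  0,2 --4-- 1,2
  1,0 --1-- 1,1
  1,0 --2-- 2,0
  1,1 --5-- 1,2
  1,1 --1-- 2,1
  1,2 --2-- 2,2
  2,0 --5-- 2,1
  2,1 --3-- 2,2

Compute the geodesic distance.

Shortest path: 0,1 → 1,1 → 1,0 → 2,0, total weight = 7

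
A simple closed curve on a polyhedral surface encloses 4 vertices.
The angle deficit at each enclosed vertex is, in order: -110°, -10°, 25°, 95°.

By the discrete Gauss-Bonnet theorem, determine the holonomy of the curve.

Holonomy = total enclosed curvature = (-110°) + (-10°) + 25° + 95° = 0°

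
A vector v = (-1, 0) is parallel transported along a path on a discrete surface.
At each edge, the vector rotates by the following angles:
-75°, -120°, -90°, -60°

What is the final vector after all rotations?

Total rotation: (-75°) + (-120°) + (-90°) + (-60°) = -345° ≡ 15° (mod 360°). Final vector: (-0.9659, -0.2588)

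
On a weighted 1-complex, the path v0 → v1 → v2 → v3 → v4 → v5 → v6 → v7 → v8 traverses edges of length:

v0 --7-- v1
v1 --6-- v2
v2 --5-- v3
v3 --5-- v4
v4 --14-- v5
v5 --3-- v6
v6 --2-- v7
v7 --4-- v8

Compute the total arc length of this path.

Arc length = 7 + 6 + 5 + 5 + 14 + 3 + 2 + 4 = 46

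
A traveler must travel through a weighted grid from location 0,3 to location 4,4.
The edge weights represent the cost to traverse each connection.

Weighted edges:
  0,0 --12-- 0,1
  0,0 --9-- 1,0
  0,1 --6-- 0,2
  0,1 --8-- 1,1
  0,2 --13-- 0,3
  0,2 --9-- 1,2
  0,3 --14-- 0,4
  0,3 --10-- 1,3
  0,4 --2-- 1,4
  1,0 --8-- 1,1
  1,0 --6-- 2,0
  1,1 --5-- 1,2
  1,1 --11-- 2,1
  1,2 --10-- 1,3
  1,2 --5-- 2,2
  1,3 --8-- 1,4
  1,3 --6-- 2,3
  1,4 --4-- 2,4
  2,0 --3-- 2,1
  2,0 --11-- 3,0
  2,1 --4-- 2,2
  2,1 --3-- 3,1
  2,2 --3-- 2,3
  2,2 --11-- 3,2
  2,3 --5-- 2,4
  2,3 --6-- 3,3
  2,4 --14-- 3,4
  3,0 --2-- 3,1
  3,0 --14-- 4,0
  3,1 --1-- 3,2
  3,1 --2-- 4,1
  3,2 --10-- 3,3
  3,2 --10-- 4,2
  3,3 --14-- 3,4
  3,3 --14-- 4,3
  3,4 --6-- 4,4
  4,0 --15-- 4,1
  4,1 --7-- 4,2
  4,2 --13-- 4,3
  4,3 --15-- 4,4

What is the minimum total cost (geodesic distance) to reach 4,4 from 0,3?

Shortest path: 0,3 → 0,4 → 1,4 → 2,4 → 3,4 → 4,4, total weight = 40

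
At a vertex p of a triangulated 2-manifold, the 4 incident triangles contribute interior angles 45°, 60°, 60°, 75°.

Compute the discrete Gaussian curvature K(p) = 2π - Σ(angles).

Sum of angles = 240°. K = 360° - 240° = 120°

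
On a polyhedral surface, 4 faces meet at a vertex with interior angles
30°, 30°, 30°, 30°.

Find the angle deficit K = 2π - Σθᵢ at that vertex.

Sum of angles = 120°. K = 360° - 120° = 240° = 4π/3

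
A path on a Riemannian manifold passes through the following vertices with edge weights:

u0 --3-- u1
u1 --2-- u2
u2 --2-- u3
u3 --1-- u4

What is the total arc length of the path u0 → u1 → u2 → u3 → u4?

Arc length = 3 + 2 + 2 + 1 = 8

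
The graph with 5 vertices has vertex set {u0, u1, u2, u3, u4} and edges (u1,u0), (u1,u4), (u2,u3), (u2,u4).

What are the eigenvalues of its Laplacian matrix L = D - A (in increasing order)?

Degrees: deg(u0) = 1, deg(u1) = 2, deg(u2) = 2, deg(u3) = 1, deg(u4) = 2.
L = D − A with rows/columns ordered (u0, u1, u2, u3, u4):
  [ 1, -1,  0,  0,  0]
  [-1,  2,  0,  0, -1]
  [ 0,  0,  2, -1, -1]
  [ 0,  0, -1,  1,  0]
  [ 0, -1, -1,  0,  2]
Characteristic polynomial: det(λI − L) = λ(λ² − 3λ + 1)(λ² − 5λ + 5).
Roots: λ = 0; (λ² − 3λ + 1) = 0 ⇒ λ = (3 ± √5)/2 ≈ 0.382, 2.618; (λ² − 5λ + 5) = 0 ⇒ λ = (5 ± √5)/2 ≈ 1.382, 3.618.
(Check: the roots sum (with multiplicity) to 8, matching trace L = Σdeg = 2·4 = 8.)
Laplacian eigenvalues (increasing order): [0.0, 0.382, 1.382, 2.618, 3.618]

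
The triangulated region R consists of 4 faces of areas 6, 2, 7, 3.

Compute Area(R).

6 + 2 + 7 + 3 = 18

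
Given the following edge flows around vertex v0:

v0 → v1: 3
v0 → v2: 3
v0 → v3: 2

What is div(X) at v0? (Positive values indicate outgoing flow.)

Divergence = sum of outgoing flows = 3 + 3 + 2 = 8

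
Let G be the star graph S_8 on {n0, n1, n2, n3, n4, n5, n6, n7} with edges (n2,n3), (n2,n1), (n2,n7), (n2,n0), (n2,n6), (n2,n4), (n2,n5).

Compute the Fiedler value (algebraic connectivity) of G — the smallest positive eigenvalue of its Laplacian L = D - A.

The star S_8 is the complete bipartite graph K_{1,7} (one hub of degree 7, 7 leaves of degree 1). The Laplacian spectrum of K_{p,q} is 0, p (multiplicity q−1), q (multiplicity p−1), p+q. With p = 1, q = 7: 0 once, 1 with multiplicity 6, and 8 once. (Check: trace L = sum of degrees = 14 = 6·1 + 8.)
Laplacian eigenvalues: [0.0, 1.0, 1.0, 1.0, 1.0, 1.0, 1.0, 8.0]. Algebraic connectivity (smallest non-zero eigenvalue) = 1.0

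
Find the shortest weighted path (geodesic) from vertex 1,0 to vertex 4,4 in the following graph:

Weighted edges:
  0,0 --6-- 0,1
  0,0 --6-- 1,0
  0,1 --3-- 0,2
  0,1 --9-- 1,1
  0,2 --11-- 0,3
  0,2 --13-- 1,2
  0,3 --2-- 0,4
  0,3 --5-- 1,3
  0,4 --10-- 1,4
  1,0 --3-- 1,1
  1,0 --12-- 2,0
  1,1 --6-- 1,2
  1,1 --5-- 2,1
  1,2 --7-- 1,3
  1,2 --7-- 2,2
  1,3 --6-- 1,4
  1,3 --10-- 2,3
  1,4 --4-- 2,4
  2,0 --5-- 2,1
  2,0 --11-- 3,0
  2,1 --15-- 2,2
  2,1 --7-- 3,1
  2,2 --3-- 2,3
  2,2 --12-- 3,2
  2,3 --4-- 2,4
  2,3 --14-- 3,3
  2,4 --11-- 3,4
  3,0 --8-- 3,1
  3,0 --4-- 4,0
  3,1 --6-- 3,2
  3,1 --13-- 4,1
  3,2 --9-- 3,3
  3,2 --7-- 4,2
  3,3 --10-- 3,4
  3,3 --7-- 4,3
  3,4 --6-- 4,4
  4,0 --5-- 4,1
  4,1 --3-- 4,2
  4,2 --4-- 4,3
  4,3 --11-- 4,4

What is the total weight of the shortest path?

Shortest path: 1,0 → 1,1 → 1,2 → 2,2 → 2,3 → 2,4 → 3,4 → 4,4, total weight = 40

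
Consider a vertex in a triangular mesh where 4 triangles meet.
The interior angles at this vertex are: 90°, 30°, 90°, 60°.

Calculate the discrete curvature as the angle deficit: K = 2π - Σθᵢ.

Sum of angles = 270°. K = 360° - 270° = 90°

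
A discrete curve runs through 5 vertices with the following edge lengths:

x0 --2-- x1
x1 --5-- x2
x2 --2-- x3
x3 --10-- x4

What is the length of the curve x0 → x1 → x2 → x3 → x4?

Arc length = 2 + 5 + 2 + 10 = 19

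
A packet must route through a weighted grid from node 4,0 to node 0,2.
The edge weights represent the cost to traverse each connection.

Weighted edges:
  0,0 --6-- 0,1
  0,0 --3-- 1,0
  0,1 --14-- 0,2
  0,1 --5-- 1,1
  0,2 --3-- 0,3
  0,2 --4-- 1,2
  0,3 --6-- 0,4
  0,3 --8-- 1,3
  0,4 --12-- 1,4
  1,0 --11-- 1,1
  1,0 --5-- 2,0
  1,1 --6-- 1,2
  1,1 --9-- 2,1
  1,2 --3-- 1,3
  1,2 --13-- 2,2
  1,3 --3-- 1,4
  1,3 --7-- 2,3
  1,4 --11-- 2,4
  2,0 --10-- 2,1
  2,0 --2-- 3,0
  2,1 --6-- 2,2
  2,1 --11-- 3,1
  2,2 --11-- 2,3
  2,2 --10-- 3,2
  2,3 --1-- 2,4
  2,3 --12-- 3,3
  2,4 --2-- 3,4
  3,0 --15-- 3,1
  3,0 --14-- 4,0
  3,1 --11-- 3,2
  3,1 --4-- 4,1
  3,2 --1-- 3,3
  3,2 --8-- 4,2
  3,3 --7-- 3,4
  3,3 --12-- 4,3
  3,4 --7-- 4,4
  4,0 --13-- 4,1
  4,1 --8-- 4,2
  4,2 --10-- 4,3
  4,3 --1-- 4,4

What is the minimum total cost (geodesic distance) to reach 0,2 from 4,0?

Shortest path: 4,0 → 3,0 → 2,0 → 1,0 → 1,1 → 1,2 → 0,2, total weight = 42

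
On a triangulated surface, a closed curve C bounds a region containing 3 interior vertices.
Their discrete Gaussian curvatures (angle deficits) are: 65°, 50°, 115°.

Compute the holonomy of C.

Holonomy = total enclosed curvature = 65° + 50° + 115° = 230°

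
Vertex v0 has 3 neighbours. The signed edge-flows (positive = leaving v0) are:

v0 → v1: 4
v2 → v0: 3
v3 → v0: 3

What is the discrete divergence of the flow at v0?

Divergence = sum of outgoing flows = 4 + (-3) + (-3) = -2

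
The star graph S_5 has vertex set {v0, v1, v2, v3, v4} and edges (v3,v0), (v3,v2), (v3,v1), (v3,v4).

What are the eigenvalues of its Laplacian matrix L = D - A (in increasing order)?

The star S_5 is the complete bipartite graph K_{1,4} (one hub of degree 4, 4 leaves of degree 1). The Laplacian spectrum of K_{p,q} is 0, p (multiplicity q−1), q (multiplicity p−1), p+q. With p = 1, q = 4: 0 once, 1 with multiplicity 3, and 5 once. (Check: trace L = sum of degrees = 8 = 3·1 + 5.)
Laplacian eigenvalues (increasing order): [0.0, 1.0, 1.0, 1.0, 5.0]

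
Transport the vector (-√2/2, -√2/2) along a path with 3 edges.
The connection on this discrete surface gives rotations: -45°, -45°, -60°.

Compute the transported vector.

Total rotation: (-45°) + (-45°) + (-60°) = -150°. Final vector: (0.2588, 0.9659)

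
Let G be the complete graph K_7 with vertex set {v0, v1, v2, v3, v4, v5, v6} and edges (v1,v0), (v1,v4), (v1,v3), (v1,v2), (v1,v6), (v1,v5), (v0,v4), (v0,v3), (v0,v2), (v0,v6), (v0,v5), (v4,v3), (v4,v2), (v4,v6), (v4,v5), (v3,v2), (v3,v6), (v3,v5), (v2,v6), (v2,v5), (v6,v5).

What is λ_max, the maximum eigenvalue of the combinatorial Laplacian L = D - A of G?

For the complete graph K_n, L = nI − J (J = all-ones matrix). J has eigenvalues n (once, eigenvector 𝟙) and 0 (multiplicity n−1), so L has eigenvalues 0 (once) and n (multiplicity n−1). Here n = 7: eigenvalue 0 once and 7 with multiplicity 6.
Laplacian eigenvalues: [0.0, 7.0, 7.0, 7.0, 7.0, 7.0, 7.0]. Largest eigenvalue (spectral radius) = 7.0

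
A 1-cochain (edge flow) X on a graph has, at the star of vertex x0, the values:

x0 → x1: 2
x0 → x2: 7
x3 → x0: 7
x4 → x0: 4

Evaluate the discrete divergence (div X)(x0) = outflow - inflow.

Divergence = sum of outgoing flows = 2 + 7 + (-7) + (-4) = -2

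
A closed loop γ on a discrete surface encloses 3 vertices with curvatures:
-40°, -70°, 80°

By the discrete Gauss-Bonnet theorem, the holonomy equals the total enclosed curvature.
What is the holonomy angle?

Holonomy = total enclosed curvature = (-40°) + (-70°) + 80° = -30°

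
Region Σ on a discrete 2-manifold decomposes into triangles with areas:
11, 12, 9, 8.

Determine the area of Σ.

11 + 12 + 9 + 8 = 40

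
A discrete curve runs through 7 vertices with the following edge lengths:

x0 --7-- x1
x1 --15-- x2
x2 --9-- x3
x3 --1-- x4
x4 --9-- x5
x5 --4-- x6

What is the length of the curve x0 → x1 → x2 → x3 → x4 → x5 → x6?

Arc length = 7 + 15 + 9 + 1 + 9 + 4 = 45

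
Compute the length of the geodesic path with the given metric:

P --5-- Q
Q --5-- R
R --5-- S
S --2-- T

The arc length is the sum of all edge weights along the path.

Arc length = 5 + 5 + 5 + 2 = 17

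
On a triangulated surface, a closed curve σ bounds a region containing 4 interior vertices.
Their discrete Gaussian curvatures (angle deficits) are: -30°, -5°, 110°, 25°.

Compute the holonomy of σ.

Holonomy = total enclosed curvature = (-30°) + (-5°) + 110° + 25° = 100°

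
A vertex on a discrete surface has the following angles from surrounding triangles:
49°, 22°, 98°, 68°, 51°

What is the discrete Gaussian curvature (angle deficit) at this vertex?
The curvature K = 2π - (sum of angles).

Sum of angles = 288°. K = 360° - 288° = 72° = 2π/5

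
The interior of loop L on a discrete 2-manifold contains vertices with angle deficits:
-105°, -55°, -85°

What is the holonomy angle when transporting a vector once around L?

Holonomy = total enclosed curvature = (-105°) + (-55°) + (-85°) = -245°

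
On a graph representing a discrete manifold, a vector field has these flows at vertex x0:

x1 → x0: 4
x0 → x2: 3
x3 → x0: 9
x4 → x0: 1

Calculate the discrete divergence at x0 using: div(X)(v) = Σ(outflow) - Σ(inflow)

Divergence = sum of outgoing flows = (-4) + 3 + (-9) + (-1) = -11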